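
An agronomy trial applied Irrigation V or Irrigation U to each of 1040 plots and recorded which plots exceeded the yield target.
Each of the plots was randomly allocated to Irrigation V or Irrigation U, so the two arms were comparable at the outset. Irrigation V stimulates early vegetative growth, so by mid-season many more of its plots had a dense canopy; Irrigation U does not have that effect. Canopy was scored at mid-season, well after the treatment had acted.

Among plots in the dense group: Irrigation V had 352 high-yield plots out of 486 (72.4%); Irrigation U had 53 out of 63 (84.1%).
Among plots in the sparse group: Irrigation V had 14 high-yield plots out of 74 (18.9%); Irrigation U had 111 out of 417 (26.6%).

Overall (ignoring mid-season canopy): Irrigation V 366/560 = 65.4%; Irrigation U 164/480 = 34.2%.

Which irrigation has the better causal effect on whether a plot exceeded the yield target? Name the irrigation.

Irrigation V

Irrigation U is higher inside every mid-season canopy stratum but Irrigation V is higher in aggregate. Whether to stratify depends on how mid-season canopy relates to the irrigation.
Mid-season canopy is recorded after the irrigation and is itself shifted by it — it sits on the causal path from irrigation to outcome. Conditioning on a mediator would strip out part of the effect we want; the pooled comparison gives the total causal effect.
Pooled: Irrigation V 65.4% vs Irrigation U 34.2%; Irrigation V is higher overall.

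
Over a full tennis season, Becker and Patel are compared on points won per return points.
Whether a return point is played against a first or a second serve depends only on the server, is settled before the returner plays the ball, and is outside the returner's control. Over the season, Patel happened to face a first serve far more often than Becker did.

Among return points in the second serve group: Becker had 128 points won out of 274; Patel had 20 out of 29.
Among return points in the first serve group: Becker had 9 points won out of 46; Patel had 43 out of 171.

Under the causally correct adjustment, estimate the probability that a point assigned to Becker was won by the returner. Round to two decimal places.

Here serve type is a common cause — it drives both which player a case falls under and the outcome. The crude comparison mixes populations; the stratum-specific rates are the causally relevant ones.
Standardising Becker to the population serve type mix: 0.583·128/274 + 0.417·9/46 = 0.354.

0.35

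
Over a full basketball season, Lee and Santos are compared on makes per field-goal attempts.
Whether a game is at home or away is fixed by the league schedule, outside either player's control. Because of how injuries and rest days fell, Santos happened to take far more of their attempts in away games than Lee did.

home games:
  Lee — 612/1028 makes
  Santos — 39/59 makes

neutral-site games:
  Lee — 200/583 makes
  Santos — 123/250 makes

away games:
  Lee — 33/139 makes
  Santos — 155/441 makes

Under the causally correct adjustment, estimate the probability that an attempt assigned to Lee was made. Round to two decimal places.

Game venue differs across players for reasons unrelated to any effect of the player itself, and it separately predicts the outcome — a classic confounder. We must compare within game venue levels.
Standardising Lee to the population game venue mix: 0.435·612/1028 + 0.333·200/583 + 0.232·33/139 = 0.428.

0.43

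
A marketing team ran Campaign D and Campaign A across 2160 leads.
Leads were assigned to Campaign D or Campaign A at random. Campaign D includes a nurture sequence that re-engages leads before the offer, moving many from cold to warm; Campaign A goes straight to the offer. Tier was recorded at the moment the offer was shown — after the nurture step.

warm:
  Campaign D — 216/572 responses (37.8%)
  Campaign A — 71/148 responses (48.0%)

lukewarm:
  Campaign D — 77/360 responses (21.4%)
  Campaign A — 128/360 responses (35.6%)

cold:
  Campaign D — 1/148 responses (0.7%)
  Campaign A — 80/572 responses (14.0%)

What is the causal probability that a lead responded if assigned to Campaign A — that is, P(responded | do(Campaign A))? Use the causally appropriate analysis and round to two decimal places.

Engagement tier here is a post-treatment variable shaped by the campaign; conditioning on it would introduce bias rather than remove it. The overall comparison is the causal one.
So P(outcome | do(Campaign A)) is just the pooled rate for Campaign A: 279/1080 = 0.258.

0.26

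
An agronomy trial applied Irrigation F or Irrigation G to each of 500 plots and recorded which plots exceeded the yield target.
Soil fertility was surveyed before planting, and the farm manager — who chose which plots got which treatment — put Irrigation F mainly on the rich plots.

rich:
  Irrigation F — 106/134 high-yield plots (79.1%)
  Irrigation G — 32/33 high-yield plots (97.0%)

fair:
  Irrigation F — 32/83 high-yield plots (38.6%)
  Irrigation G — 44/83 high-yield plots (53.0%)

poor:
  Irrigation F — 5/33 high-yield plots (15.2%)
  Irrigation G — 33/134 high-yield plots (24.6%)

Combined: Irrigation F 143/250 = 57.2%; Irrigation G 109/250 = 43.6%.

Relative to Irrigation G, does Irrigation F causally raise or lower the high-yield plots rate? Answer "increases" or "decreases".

decreases

Since soil fertility is a pre-existing factor (not a product of the irrigation) and it affects the outcome on its own, it is a confounder. The stratified rates, not the pooled rate, identify the causal effect.
Within each level — rich: 79.1% vs 97.0%; fair: 38.6% vs 53.0%; poor: 15.2% vs 24.6% — Irrigation G is higher every time.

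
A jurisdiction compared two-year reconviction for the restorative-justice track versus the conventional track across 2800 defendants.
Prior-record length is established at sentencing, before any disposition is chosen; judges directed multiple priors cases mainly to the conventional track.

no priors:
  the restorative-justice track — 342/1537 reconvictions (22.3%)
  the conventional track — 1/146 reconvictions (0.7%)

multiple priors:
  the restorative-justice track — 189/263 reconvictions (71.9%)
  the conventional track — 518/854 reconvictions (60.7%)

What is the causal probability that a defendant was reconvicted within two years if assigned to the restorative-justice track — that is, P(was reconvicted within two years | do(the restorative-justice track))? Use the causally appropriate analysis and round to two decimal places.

Since prior-record length is a pre-existing factor (not a product of the disposition) and it affects the outcome on its own, it is a confounder. The stratified rates, not the pooled rate, identify the causal effect.
Standardising the restorative-justice track to the population prior-record length mix: 0.601·342/1537 + 0.399·189/263 = 0.420.

0.42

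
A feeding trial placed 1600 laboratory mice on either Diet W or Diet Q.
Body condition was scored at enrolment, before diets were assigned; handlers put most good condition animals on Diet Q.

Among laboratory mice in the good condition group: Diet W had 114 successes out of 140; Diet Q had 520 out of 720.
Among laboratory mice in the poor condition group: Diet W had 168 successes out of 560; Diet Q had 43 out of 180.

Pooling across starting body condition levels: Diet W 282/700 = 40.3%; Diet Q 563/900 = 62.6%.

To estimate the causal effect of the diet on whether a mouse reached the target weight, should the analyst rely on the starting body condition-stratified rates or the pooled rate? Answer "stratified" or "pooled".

Within every starting body condition level Diet W has the higher rate, yet pooled Diet Q does — Simpson's reversal.
Starting body condition satisfies the back-door criterion: it is not a descendant of the diet, and it blocks the spurious path from diet to outcome. Adjusting for it (i.e., using the within-starting body condition rates) gives the causal effect.
Within each level — good condition: 81.4% vs 72.2%; poor condition: 30.0% vs 23.9% — Diet W is higher every time.

stratified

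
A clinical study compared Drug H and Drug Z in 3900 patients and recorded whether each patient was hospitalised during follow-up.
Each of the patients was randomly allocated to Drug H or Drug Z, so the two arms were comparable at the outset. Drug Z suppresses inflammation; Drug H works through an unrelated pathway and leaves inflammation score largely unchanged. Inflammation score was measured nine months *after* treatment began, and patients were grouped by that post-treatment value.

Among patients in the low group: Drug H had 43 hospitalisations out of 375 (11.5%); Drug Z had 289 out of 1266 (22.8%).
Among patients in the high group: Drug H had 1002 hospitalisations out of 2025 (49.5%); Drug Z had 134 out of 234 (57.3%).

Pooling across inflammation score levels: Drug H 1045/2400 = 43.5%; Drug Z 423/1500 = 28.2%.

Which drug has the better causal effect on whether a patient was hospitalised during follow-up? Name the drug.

Because the drug influences inflammation score, inflammation score is a post-treatment mediator, not a confounder. Stratifying on it would bias the estimate; the causal effect is the crude pooled difference.
Pooled: Drug H 43.5% vs Drug Z 28.2%; Drug Z is lower overall.

Drug Z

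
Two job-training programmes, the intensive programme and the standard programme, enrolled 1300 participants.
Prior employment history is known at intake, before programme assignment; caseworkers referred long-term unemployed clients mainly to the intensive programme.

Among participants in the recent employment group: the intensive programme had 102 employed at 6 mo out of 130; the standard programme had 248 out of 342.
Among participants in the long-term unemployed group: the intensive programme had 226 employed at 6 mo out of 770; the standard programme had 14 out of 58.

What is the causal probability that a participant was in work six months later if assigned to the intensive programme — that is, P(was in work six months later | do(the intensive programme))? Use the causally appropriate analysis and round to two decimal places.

0.47

Prior employment history satisfies the back-door criterion: it is not a descendant of the programme, and it blocks the spurious path from programme to outcome. Adjusting for it (i.e., using the within-prior employment history rates) gives the causal effect.
Standardising the intensive programme to the population prior employment history mix: 0.363·102/130 + 0.637·226/770 = 0.472.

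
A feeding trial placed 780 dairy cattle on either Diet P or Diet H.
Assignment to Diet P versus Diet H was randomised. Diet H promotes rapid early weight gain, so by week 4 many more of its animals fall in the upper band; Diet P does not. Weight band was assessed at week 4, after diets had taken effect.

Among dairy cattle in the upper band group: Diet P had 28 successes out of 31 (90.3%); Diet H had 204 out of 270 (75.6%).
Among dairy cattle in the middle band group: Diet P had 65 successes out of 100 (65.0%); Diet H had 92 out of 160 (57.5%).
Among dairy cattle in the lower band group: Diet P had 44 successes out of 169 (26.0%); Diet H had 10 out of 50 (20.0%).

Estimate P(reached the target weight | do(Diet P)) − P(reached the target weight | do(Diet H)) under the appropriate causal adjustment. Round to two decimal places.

-0.18

The week-4 weight band-specific comparison favours Diet P throughout, but the pooled figures favour Diet H. The question is whether to condition on week-4 weight band.
Week-4 weight band lies on the pathway diet → week-4 weight band → outcome, so adjusting for it blocks the indirect effect. For the total causal effect of diet, use the unadjusted pooled rates.
The causal difference is the pooled difference: 0.457 − 0.637 = -0.181.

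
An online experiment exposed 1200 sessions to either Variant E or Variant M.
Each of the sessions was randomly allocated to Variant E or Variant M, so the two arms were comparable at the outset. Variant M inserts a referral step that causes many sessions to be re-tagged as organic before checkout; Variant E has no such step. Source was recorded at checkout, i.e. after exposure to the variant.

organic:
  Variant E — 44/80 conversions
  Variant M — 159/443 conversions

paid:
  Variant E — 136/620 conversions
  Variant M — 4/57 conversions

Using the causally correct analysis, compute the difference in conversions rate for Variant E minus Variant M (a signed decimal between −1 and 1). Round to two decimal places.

The stratified and pooled comparisons disagree (Variant E wins within each traffic source; Variant M wins overall), so the answer turns on the causal role of traffic source.
Traffic source lies on the pathway variant → traffic source → outcome, so adjusting for it blocks the indirect effect. For the total causal effect of variant, use the unadjusted pooled rates.
The causal difference is the pooled difference: 0.257 − 0.326 = -0.069.

-0.07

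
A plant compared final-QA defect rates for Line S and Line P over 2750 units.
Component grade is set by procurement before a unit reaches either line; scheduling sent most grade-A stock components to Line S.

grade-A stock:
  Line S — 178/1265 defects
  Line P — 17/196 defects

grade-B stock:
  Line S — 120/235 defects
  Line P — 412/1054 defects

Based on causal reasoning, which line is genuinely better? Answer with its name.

Line P

Within every component grade level Line P has the lower rate, yet pooled Line S does — Simpson's reversal.
Component grade is set before the line has any effect — it is not caused by the line — and it independently drives the outcome. That makes it a confounder, so the causal comparison is within component grade levels.
Within each level — grade-A stock: 14.1% vs 8.7%; grade-B stock: 51.1% vs 39.1% — Line P is lower every time.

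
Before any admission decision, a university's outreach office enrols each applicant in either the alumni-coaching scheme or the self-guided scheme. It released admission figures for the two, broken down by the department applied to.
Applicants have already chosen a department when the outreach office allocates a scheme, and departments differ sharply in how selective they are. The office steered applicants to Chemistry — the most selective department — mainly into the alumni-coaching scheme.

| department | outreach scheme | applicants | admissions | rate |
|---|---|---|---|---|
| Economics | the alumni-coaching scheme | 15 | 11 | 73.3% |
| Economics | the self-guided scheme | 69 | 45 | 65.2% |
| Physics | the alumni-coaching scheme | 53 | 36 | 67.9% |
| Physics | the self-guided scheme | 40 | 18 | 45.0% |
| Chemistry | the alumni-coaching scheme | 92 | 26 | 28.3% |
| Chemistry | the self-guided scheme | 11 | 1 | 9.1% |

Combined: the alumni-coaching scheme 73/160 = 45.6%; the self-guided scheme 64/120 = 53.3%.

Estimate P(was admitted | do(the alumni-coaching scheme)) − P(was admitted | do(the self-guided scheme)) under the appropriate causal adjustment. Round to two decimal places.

+0.17

The department-specific comparison favours the alumni-coaching scheme throughout, but the pooled figures favour the self-guided scheme. The question is whether to condition on department.
Here department is a common cause — it drives both which outreach scheme a case falls under and the outcome. The crude comparison mixes populations; the stratum-specific rates are the causally relevant ones.
Adjusting over the population distribution of department: 0.300·(0.733−0.652) + 0.332·(0.679−0.450) + 0.368·(0.283−0.091) = +0.171.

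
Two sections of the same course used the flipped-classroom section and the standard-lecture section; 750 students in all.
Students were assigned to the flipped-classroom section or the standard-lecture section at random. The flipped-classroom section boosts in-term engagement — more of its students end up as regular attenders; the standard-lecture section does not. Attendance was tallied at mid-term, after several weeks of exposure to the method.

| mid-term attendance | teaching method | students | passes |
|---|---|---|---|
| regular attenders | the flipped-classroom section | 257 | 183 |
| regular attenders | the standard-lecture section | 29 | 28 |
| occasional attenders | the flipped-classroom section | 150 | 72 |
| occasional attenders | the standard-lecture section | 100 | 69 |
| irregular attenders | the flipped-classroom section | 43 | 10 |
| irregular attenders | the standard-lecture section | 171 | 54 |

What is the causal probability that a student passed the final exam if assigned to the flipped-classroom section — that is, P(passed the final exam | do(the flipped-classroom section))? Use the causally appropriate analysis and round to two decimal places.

0.59

Mid-term attendance is recorded after the teaching method and is itself shifted by it — it sits on the causal path from teaching method to outcome. Conditioning on a mediator would strip out part of the effect we want; the pooled comparison gives the total causal effect.
So P(outcome | do(the flipped-classroom section)) is just the pooled rate for the flipped-classroom section: 265/450 = 0.589.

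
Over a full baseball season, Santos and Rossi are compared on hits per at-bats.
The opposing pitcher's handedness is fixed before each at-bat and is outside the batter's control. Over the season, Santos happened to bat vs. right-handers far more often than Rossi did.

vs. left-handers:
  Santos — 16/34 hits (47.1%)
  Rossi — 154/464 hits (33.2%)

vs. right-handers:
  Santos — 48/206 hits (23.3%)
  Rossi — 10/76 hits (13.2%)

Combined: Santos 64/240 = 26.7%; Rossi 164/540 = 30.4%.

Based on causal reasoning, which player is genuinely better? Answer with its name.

Santos

Here pitcher handedness is a common cause — it drives both which player a case falls under and the outcome. The crude comparison mixes populations; the stratum-specific rates are the causally relevant ones.
Within each level — vs. left-handers: 47.1% vs 33.2%; vs. right-handers: 23.3% vs 13.2% — Santos is higher every time.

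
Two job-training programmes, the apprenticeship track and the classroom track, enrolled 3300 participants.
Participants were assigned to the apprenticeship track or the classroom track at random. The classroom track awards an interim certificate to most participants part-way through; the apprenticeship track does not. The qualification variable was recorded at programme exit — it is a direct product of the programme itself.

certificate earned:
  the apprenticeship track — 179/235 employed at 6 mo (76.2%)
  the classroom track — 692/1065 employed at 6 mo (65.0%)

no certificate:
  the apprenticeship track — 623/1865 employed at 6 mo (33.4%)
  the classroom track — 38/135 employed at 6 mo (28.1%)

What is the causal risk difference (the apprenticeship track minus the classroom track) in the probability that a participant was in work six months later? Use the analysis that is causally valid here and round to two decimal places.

Stratifying would compare programmes among participants the programmes themselves sorted into qualification attained during the programme groups — a form of selection on an intermediate. The unconditioned pooled rates give the total causal effect.
The causal difference is the pooled difference: 0.382 − 0.608 = -0.226.

-0.23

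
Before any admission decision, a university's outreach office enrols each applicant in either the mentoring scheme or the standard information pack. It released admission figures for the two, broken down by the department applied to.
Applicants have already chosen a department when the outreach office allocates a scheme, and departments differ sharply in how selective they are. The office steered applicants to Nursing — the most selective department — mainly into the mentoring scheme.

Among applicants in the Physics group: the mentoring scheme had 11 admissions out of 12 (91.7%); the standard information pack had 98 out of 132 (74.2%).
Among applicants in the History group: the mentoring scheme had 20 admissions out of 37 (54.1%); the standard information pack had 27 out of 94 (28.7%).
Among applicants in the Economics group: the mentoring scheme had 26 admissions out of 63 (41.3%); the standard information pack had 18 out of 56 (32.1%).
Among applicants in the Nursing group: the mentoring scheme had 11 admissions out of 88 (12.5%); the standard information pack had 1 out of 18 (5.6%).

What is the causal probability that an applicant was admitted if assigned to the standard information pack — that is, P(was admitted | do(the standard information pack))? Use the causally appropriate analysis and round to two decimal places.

Since department is a pre-existing factor (not a product of the outreach scheme) and it affects the outcome on its own, it is a confounder. The stratified rates, not the pooled rate, identify the causal effect.
Standardising the standard information pack to the population department mix: 0.288·98/132 + 0.262·27/94 + 0.238·18/56 + 0.212·1/18 = 0.377.

0.38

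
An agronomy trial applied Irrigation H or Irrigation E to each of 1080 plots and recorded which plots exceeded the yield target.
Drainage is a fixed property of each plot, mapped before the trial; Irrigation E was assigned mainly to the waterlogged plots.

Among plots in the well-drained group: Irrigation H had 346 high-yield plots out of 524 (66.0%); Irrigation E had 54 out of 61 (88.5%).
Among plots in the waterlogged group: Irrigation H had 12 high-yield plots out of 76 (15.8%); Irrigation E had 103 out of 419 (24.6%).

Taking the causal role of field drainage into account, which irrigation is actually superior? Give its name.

Irrigation E is higher inside every field drainage stratum but Irrigation H is higher in aggregate. Whether to stratify depends on how field drainage relates to the irrigation.
The imbalance in field drainage arose from how plots were allocated, not from anything the irrigation did; and field drainage independently affects the outcome. The pooled gap is confounded — condition on field drainage.
Within each level — well-drained: 66.0% vs 88.5%; waterlogged: 15.8% vs 24.6% — Irrigation E is higher every time.

Irrigation E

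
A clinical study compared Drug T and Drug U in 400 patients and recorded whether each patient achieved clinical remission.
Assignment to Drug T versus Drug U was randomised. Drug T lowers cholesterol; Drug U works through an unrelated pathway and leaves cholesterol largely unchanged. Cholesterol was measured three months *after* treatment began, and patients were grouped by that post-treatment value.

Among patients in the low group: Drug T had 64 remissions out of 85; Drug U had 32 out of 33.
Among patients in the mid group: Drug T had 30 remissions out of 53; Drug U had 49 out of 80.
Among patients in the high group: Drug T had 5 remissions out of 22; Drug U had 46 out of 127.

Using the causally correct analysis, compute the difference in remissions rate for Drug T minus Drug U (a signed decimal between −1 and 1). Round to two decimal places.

The stratified and pooled comparisons disagree (Drug U wins within each cholesterol; Drug T wins overall), so the answer turns on the causal role of cholesterol.
Cholesterol here is a post-treatment variable shaped by the drug; conditioning on it would introduce bias rather than remove it. The overall comparison is the causal one.
The causal difference is the pooled difference: 0.619 − 0.529 = +0.090.

+0.09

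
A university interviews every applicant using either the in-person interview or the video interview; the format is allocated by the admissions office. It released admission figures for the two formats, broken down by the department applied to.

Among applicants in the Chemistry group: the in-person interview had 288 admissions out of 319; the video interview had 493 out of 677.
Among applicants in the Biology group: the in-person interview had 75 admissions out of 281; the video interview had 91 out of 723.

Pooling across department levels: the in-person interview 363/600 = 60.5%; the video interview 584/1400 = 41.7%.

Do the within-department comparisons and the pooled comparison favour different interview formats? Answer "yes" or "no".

Within each department level (Chemistry 90.3% vs 72.8%; Biology 26.7% vs 12.6%), the in-person interview has the higher rate every time. Pooled: 60.5% vs 41.7% — the in-person interview has the higher rate overall. They agree.

no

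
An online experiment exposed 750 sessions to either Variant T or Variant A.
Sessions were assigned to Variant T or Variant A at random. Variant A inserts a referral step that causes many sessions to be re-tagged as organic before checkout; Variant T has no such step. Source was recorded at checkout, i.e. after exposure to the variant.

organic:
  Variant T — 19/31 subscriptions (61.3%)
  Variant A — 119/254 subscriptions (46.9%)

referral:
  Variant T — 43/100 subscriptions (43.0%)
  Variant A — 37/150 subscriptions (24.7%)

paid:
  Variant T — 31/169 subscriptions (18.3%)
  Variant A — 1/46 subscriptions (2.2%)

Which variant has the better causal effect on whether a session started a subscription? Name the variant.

Variant T is higher inside every traffic source stratum but Variant A is higher in aggregate. Whether to stratify depends on how traffic source relates to the variant.
Stratifying would compare variants among sessions the variants themselves sorted into traffic source groups — a form of selection on an intermediate. The unconditioned pooled rates give the total causal effect.
Pooled: Variant T 31.0% vs Variant A 34.9%; Variant A is higher overall.

Variant A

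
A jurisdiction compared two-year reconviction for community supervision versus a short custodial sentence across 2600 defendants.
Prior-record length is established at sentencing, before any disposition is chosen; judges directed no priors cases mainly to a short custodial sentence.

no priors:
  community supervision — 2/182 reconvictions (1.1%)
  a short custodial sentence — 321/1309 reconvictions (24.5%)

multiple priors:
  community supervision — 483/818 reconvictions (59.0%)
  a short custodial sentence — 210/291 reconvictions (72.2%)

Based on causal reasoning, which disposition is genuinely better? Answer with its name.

community supervision

Nothing the disposition does changes prior-record length; the imbalance is an allocation artefact. With prior-record length also predicting the outcome, the pooled figure is confounded, and the within-stratum comparison is the causal one.
Within each level — no priors: 1.1% vs 24.5%; multiple priors: 59.0% vs 72.2% — community supervision is lower every time.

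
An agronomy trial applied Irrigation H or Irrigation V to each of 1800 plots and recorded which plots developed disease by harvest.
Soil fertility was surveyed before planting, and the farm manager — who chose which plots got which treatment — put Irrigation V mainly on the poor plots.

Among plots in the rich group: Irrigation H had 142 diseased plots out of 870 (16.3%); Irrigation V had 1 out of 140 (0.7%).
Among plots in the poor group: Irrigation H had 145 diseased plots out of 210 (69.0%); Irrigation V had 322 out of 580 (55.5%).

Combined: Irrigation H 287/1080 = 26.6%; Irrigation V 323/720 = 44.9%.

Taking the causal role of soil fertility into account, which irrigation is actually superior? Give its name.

Irrigation V

The soil fertility-specific comparison favours Irrigation V throughout, but the pooled figures favour Irrigation H. The question is whether to condition on soil fertility.
Soil fertility differs across irrigations for reasons unrelated to any effect of the irrigation itself, and it separately predicts the outcome — a classic confounder. We must compare within soil fertility levels.
Within each level — rich: 16.3% vs 0.7%; poor: 69.0% vs 55.5% — Irrigation V is lower every time.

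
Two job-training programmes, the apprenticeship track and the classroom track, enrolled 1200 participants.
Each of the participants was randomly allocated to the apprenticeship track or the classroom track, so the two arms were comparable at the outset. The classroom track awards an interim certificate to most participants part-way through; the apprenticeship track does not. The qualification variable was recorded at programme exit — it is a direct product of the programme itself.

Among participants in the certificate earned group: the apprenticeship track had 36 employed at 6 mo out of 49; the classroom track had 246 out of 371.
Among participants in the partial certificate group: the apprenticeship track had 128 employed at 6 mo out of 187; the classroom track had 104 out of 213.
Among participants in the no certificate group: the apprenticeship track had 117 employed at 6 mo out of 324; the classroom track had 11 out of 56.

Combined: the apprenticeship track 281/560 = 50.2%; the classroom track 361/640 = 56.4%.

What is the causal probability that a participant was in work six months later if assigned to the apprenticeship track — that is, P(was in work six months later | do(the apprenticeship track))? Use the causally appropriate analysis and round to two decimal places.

0.50

Within every qualification attained during the programme level the apprenticeship track has the higher rate, yet pooled the classroom track does — Simpson's reversal.
Qualification attained during the programme is recorded after the programme and is itself shifted by it — it sits on the causal path from programme to outcome. Conditioning on a mediator would strip out part of the effect we want; the pooled comparison gives the total causal effect.
So P(outcome | do(the apprenticeship track)) is just the pooled rate for the apprenticeship track: 281/560 = 0.502.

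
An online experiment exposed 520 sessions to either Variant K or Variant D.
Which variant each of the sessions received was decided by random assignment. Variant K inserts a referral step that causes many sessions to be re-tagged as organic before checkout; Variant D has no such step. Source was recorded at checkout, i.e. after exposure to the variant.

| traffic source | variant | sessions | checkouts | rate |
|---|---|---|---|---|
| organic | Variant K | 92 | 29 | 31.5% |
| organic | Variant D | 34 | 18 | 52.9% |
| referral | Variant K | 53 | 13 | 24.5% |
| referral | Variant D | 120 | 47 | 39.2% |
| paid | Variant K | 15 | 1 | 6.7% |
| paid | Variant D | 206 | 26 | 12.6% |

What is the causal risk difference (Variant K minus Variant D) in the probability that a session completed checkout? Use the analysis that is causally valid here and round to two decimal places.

Traffic source lies on the pathway variant → traffic source → outcome, so adjusting for it blocks the indirect effect. For the total causal effect of variant, use the unadjusted pooled rates.
The causal difference is the pooled difference: 0.269 − 0.253 = +0.016.

+0.02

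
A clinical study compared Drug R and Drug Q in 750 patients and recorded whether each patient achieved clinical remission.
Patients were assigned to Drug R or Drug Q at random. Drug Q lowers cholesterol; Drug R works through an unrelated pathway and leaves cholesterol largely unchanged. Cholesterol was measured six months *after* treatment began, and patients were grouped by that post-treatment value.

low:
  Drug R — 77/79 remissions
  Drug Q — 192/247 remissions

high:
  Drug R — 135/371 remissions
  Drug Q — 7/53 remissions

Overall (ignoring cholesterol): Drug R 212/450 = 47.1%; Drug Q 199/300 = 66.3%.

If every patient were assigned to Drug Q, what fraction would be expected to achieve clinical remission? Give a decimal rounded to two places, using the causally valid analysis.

0.66

Stratifying would compare drugs among patients the drugs themselves sorted into cholesterol groups — a form of selection on an intermediate. The unconditioned pooled rates give the total causal effect.
So P(outcome | do(Drug Q)) is just the pooled rate for Drug Q: 199/300 = 0.663.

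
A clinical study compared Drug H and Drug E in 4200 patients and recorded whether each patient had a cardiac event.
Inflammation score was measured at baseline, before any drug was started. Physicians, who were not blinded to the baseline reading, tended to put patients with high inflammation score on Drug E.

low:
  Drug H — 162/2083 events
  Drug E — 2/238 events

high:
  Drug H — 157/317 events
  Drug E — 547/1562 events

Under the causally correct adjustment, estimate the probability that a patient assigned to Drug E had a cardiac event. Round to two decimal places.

0.16

The inflammation score-specific comparison favours Drug E throughout, but the pooled figures favour Drug H. The question is whether to condition on inflammation score.
Nothing the drug does changes inflammation score; the imbalance is an allocation artefact. With inflammation score also predicting the outcome, the pooled figure is confounded, and the within-stratum comparison is the causal one.
Standardising Drug E to the population inflammation score mix: 0.553·2/238 + 0.447·547/1562 = 0.161.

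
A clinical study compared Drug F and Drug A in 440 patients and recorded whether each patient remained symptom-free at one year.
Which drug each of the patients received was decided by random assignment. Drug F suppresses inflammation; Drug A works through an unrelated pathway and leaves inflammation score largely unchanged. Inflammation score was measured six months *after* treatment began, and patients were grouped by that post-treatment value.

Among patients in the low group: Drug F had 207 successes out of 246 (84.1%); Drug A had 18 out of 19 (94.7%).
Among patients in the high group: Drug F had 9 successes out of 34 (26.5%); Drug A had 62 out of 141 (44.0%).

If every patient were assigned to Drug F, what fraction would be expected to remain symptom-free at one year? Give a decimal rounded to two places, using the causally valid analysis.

0.77

Within every inflammation score level Drug A has the higher rate, yet pooled Drug F does — Simpson's reversal.
Because the drug influences inflammation score, inflammation score is a post-treatment mediator, not a confounder. Stratifying on it would bias the estimate; the causal effect is the crude pooled difference.
So P(outcome | do(Drug F)) is just the pooled rate for Drug F: 216/280 = 0.771.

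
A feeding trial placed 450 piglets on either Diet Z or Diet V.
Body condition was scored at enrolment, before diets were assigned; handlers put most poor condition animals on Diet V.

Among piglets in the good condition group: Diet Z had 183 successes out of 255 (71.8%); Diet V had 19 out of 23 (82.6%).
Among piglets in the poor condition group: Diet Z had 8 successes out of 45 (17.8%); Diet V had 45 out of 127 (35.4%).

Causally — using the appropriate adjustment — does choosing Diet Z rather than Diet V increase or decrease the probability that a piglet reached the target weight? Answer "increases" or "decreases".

Nothing the diet does changes starting body condition; the imbalance is an allocation artefact. With starting body condition also predicting the outcome, the pooled figure is confounded, and the within-stratum comparison is the causal one.
Within each level — good condition: 71.8% vs 82.6%; poor condition: 17.8% vs 35.4% — Diet V is higher every time.

decreases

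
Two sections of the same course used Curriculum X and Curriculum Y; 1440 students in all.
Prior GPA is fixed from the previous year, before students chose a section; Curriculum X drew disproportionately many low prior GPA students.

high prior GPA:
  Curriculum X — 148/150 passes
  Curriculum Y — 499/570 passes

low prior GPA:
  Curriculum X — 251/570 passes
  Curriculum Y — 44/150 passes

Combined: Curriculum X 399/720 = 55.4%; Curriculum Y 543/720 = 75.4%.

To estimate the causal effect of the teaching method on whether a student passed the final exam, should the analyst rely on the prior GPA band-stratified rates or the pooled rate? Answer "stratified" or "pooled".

stratified

The stratified and pooled comparisons disagree (Curriculum X wins within each prior GPA band; Curriculum Y wins overall), so the answer turns on the causal role of prior GPA band.
Here prior GPA band is a common cause — it drives both which teaching method a case falls under and the outcome. The crude comparison mixes populations; the stratum-specific rates are the causally relevant ones.
Within each level — high prior GPA: 98.7% vs 87.5%; low prior GPA: 44.0% vs 29.3% — Curriculum X is higher every time.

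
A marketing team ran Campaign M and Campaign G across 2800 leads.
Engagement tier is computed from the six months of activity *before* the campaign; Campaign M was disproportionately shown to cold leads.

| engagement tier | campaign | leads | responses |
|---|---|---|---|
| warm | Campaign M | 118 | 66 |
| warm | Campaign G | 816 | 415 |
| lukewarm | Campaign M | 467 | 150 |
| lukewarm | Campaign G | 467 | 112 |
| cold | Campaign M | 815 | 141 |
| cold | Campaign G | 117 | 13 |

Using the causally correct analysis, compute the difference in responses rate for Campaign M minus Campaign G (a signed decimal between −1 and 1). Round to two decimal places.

The engagement tier-specific comparison favours Campaign M throughout, but the pooled figures favour Campaign G. The question is whether to condition on engagement tier.
Engagement tier differs across campaigns for reasons unrelated to any effect of the campaign itself, and it separately predicts the outcome — a classic confounder. We must compare within engagement tier levels.
Adjusting over the population distribution of engagement tier: 0.334·(0.559−0.509) + 0.334·(0.321−0.240) + 0.333·(0.173−0.111) = +0.065.

+0.06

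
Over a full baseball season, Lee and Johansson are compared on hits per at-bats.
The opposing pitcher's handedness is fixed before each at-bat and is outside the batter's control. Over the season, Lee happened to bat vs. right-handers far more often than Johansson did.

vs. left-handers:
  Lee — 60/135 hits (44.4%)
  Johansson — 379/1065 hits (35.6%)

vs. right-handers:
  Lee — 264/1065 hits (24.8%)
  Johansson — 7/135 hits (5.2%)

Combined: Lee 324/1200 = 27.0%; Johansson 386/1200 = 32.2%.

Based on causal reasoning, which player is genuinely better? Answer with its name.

Pitcher handedness is set before the player has any effect — it is not caused by the player — and it independently drives the outcome. That makes it a confounder, so the causal comparison is within pitcher handedness levels.
Within each level — vs. left-handers: 44.4% vs 35.6%; vs. right-handers: 24.8% vs 5.2% — Lee is higher every time.

Lee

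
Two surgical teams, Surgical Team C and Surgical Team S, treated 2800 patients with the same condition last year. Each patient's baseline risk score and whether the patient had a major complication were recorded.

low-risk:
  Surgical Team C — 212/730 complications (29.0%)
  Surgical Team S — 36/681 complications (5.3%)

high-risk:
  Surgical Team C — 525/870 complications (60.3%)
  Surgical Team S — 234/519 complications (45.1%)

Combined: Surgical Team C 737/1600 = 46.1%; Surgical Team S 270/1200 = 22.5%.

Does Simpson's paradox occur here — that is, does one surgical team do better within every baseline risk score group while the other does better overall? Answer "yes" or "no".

no

Within each baseline risk score level (low-risk 29.0% vs 5.3%; high-risk 60.3% vs 45.1%), Surgical Team S has the lower rate every time. Pooled: 46.1% vs 22.5% — Surgical Team S has the lower rate overall. They agree.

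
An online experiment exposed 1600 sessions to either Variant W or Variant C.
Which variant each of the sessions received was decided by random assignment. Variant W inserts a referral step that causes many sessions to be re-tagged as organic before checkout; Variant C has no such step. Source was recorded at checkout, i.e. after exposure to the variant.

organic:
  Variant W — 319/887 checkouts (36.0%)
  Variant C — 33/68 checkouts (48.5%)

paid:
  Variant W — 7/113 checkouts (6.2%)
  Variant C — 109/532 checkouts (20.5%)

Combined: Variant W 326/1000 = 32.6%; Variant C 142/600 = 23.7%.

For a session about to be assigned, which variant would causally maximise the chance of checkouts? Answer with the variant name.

Traffic source lies on the pathway variant → traffic source → outcome, so adjusting for it blocks the indirect effect. For the total causal effect of variant, use the unadjusted pooled rates.
Pooled: Variant W 32.6% vs Variant C 23.7%; Variant W is higher overall.

Variant W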